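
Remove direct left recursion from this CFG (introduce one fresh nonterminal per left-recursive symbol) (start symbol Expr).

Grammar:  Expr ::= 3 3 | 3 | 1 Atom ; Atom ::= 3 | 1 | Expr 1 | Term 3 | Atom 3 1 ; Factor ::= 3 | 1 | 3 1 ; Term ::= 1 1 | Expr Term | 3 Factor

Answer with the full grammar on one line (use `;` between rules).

Left recursion appears on Atom.
For Atom: α = {3 1}, β = {3, 1, Expr 1, Term 3}. Rewrite as Atom → β Atom1 and Atom1 → α Atom1 | ε.

Expr ::= 3 3 | 3 | 1 Atom; Atom ::= 3 Atom1 | 1 Atom1 | Expr 1 Atom1 | Term 3 Atom1; Factor ::= 3 | 1 | 3 1; Term ::= 1 1 | Expr Term | 3 Factor; Atom1 ::= 3 1 Atom1 | ε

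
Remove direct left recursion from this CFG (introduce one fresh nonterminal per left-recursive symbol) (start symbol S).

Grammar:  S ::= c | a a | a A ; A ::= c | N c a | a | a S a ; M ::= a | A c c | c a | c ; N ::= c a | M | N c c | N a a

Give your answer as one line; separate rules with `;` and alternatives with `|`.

S ::= c | a a | a A; A ::= c | N c a | a | a S a; M ::= a | A c c | c a | c; N ::= c a N' | M N'; N' ::= c c N' | a a N' | ε

N is directly left-recursive.
For N: α = {c c, a a}, β = {c a, M}. Rewrite as N → β N' and N' → α N' | ε.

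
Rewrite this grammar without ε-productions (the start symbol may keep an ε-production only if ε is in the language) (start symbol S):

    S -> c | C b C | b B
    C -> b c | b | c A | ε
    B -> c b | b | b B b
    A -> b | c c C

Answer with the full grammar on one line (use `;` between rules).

The nullable symbols are {C}.
ε ∉ L(G), so no ε-production is kept.
For each production, add variants omitting each subset of nullable occurrences: S → C b C gives C b C | C b | b C | b. A → c c C gives c c C | c c.

S -> c | C b C | C b | b C | b | b B; C -> b c | b | c A; B -> c b | b | b B b; A -> b | c c C | c c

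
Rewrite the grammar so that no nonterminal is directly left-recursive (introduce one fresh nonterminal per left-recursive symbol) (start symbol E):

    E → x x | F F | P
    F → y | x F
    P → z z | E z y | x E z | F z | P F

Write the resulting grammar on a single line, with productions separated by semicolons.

Directly left-recursive nonterminal: P.
For P: α = {F}, β = {z z, E z y, x E z, F z}. Rewrite as P → β P' and P' → α P' | ε.

E → x x | F F | P; F → y | x F; P → z z P' | E z y P' | x E z P' | F z P'; P' → F P' | eps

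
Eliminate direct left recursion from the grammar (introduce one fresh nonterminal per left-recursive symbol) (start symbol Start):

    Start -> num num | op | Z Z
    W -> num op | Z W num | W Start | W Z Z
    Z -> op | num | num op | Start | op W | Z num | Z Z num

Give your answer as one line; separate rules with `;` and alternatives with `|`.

W, Z are directly left-recursive.
For W: α = {Start, Z Z}, β = {num op, Z W num}. Rewrite as W → β W1 and W1 → α W1 | ε.
For Z: α = {num, Z num}, β = {op, num, num op, Start, op W}. Rewrite as Z → β Z1 and Z1 → α Z1 | ε.

Start -> num num | op | Z Z; W -> num op W1 | Z W num W1; Z -> op Z1 | num Z1 | num op Z1 | Start Z1 | op W Z1; W1 -> Start W1 | Z Z W1 | ε; Z1 -> num Z1 | Z num Z1 | ε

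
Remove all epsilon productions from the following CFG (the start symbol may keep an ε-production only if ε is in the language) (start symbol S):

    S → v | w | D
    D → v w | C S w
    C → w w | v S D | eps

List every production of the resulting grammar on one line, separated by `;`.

S → v | w | D; D → v w | C S w | S w; C → w w | v S D

The nullable symbols are {C}.
ε ∉ L(G), so no ε-production is kept.
Expand every rule over subsets of its nullable positions: D → C S w gives C S w | S w.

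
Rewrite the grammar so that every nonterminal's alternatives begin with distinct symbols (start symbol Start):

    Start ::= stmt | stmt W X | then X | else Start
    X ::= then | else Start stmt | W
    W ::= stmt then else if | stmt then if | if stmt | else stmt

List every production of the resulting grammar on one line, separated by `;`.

Start has alternatives sharing prefix 'stmt': factor to Start → stmt Start1 with Start1 → ε | W X.
W has alternatives sharing prefix 'stmt then': factor to W → stmt then W1 with W1 → else if | if.

Start ::= then X | else Start | stmt Start1; X ::= then | else Start stmt | W; W ::= if stmt | else stmt | stmt then W1; Start1 ::= epsilon | W X; W1 ::= else if | if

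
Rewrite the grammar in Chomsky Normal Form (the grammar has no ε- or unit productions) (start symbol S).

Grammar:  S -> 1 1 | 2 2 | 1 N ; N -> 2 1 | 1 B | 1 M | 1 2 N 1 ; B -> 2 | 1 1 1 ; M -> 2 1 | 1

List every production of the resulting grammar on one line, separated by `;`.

S -> X1 X1 | X2 X2 | X1 N; N -> X2 X1 | X1 B | X1 M | X1 Y1; B -> 2 | X1 Y3; M -> X2 X1 | 1; X1 -> 1; X2 -> 2; Y1 -> X2 Y2; Y2 -> N X1; Y3 -> X1 X1

Introduce a nonterminal for each terminal appearing in a rule of length ≥ 2: X1 → 1, X2 → 2.
Binarize each right-hand side of length ≥ 3 by chaining fresh nonterminals (Y1, Y2, …): affected rules were N → X1 X2 N X1; B → X1 X1 X1.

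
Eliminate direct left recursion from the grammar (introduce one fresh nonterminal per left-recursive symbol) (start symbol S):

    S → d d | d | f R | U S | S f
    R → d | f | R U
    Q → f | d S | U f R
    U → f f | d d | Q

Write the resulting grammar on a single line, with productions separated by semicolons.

Left recursion appears on S, R.
For S: α = {f}, β = {d d, d, f R, U S}. Rewrite as S → β S' and S' → α S' | ε.
For R: α = {U}, β = {d, f}. Rewrite as R → β R' and R' → α R' | ε.

S → d d S' | d S' | f R S' | U S S'; R → d R' | f R'; Q → f | d S | U f R; U → f f | d d | Q; S' → f S' | ε; R' → U R' | ε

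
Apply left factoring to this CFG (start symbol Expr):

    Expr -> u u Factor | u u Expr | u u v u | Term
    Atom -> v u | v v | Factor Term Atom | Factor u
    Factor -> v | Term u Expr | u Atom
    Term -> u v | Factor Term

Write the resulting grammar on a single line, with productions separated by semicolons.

Expr -> Term | u u Expr1; Atom -> v Atom1 | Factor Atom2; Factor -> v | Term u Expr | u Atom; Term -> u v | Factor Term; Expr1 -> Factor | Expr | v u; Atom1 -> u | v; Atom2 -> Term Atom | u

Expr has alternatives sharing prefix 'u u': factor to Expr → u u Expr1 with Expr1 → Factor | Expr | v u.
Atom has alternatives sharing prefix 'v': factor to Atom → v Atom1 with Atom1 → u | v.
Atom has alternatives sharing prefix 'Factor': factor to Atom → Factor Atom2 with Atom2 → Term Atom | u.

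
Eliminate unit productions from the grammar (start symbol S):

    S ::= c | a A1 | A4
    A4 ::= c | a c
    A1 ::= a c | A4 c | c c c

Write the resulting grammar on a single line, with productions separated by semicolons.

S ::= c | a c | a A1; A4 ::= c | a c; A1 ::= a c | A4 c | c c c

Unit pairs: S ⇒* {A4}.
For every A with A ⇒* B via unit rules, add B's non-unit alternatives to A; then delete every rule of the form X → Y.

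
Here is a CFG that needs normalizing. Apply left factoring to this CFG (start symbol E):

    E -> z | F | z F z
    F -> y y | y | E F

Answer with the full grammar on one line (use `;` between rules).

E has alternatives sharing prefix 'z': factor to E → z E' with E' → ε | F z.
F has alternatives sharing prefix 'y': factor to F → y F' with F' → y | ε.

E -> F | z E'; F -> E F | y F'; E' -> eps | F z; F' -> y | eps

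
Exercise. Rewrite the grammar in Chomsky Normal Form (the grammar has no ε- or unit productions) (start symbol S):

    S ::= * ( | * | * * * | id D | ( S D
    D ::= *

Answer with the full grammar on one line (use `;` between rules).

Introduce a nonterminal for each terminal appearing in a rule of length ≥ 2: X1 → *, X2 → (, X3 → id.
Binarize each right-hand side of length ≥ 3 by chaining fresh nonterminals (Y1, Y2, …): affected rules were S → X1 X1 X1; S → X2 S D.

S ::= X1 X2 | * | X1 Y1 | X3 D | X2 Y2; D ::= *; X1 ::= *; X2 ::= (; X3 ::= id; Y1 ::= X1 X1; Y2 ::= S D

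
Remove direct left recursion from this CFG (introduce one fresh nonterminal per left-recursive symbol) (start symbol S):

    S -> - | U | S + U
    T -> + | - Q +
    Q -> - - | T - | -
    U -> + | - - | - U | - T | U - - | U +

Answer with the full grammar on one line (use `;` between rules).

Left recursion appears on S, U.
For S: α = {+ U}, β = {-, U}. Rewrite as S → β S' and S' → α S' | ε.
For U: α = {- -, +}, β = {+, - -, - U, - T}. Rewrite as U → β U' and U' → α U' | ε.

S -> - S' | U S'; T -> + | - Q +; Q -> - - | T - | -; U -> + U' | - - U' | - U U' | - T U'; S' -> + U S' | ε; U' -> - - U' | + U' | ε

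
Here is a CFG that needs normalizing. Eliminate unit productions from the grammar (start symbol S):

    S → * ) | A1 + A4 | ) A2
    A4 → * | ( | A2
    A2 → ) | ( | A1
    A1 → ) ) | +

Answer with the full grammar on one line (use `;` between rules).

Unit pairs: A2 ⇒* {A1}; A4 ⇒* {A1, A2}.
For each unit pair (A, B), copy every non-unit production of B to A, then drop all unit productions.

S → * ) | A1 + A4 | ) A2; A4 → * | ( | ) | ) ) | +; A2 → ) | ( | ) ) | +; A1 → ) ) | +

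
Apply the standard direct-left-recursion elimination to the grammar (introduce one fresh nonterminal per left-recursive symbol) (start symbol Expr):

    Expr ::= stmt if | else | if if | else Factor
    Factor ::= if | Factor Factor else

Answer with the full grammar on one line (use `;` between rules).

Directly left-recursive nonterminal: Factor.
For Factor: α = {Factor else}, β = {if}. Rewrite as Factor → β Factor1 and Factor1 → α Factor1 | ε.

Expr ::= stmt if | else | if if | else Factor; Factor ::= if Factor1; Factor1 ::= Factor else Factor1 | ε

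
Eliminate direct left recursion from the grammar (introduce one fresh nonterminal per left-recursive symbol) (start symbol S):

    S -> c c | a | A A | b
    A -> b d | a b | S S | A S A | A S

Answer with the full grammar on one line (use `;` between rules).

Left recursion appears on A.
For A: α = {S A, S}, β = {b d, a b, S S}. Rewrite as A → β A' and A' → α A' | ε.

S -> c c | a | A A | b; A -> b d A' | a b A' | S S A'; A' -> S A A' | S A' | ε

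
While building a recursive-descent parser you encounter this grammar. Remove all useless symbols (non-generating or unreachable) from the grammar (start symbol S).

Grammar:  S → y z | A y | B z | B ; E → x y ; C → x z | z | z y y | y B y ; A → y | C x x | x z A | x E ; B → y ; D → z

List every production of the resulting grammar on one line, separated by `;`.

Generating nonterminals: {A, B, C, D, E, S}.
Reachable from S after that: {A, B, C, E, S}.
Removed useless symbols: {D} and every production mentioning them.

S → y z | A y | B z | B; E → x y; C → x z | z | z y y | y B y; A → y | C x x | x z A | x E; B → y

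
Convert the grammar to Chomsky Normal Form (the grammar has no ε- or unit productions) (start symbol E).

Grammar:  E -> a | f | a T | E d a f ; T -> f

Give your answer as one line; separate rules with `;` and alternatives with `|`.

E -> a | f | X1 T | E Y1; T -> f; X1 -> a; X2 -> d; X3 -> f; Y1 -> X2 Y2; Y2 -> X1 X3

Introduce a nonterminal for each terminal appearing in a rule of length ≥ 2: X1 → a, X2 → d, X3 → f.
Binarize each right-hand side of length ≥ 3 by chaining fresh nonterminals (Y1, Y2, …): affected rules were E → E X2 X1 X3.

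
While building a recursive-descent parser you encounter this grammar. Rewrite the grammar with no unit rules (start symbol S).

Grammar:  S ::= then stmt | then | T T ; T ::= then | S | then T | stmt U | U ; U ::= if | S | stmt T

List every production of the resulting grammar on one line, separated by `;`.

Unit pairs: T ⇒* {S, U}; U ⇒* {S}.
For every A with A ⇒* B via unit rules, add B's non-unit alternatives to A; then delete every rule of the form X → Y.

S ::= then stmt | then | T T; T ::= if | stmt T | then stmt | then | T T | then T | stmt U; U ::= if | stmt T | then stmt | then | T T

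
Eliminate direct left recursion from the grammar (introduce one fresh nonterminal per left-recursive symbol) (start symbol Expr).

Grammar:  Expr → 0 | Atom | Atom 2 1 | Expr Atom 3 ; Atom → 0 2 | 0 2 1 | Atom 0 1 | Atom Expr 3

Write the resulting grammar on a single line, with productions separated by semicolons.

Expr → 0 Expr1 | Atom Expr1 | Atom 2 1 Expr1; Atom → 0 2 Atom1 | 0 2 1 Atom1; Expr1 → Atom 3 Expr1 | ε; Atom1 → 0 1 Atom1 | Expr 3 Atom1 | ε

Directly left-recursive nonterminals: Expr, Atom.
For Expr: α = {Atom 3}, β = {0, Atom, Atom 2 1}. Rewrite as Expr → β Expr1 and Expr1 → α Expr1 | ε.
For Atom: α = {0 1, Expr 3}, β = {0 2, 0 2 1}. Rewrite as Atom → β Atom1 and Atom1 → α Atom1 | ε.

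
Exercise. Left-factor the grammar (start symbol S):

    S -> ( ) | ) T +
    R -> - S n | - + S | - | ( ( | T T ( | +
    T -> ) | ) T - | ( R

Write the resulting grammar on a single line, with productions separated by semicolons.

R has alternatives sharing prefix '-': factor to R → - R' with R' → S n | + S | ε.
T has alternatives sharing prefix ')': factor to T → ) T' with T' → ε | T -.

S -> ( ) | ) T +; R -> ( ( | T T ( | + | - R'; T -> ( R | ) T'; R' -> S n | + S | ε; T' -> ε | T -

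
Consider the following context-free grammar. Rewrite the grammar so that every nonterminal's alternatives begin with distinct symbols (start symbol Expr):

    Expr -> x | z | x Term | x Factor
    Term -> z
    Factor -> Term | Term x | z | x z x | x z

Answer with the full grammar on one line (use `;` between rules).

Expr -> z | x Expr1; Term -> z; Factor -> z | x z Factor1 | Term Factor2; Expr1 -> epsilon | Term | Factor; Factor1 -> x | epsilon; Factor2 -> epsilon | x

Expr has alternatives sharing prefix 'x': factor to Expr → x Expr1 with Expr1 → ε | Term | Factor.
Factor has alternatives sharing prefix 'x z': factor to Factor → x z Factor1 with Factor1 → x | ε.
Factor has alternatives sharing prefix 'Term': factor to Factor → Term Factor2 with Factor2 → ε | x.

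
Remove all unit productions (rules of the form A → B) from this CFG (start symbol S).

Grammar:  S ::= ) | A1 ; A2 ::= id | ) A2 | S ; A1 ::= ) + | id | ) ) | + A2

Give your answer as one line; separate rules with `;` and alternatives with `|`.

Unit pairs: A2 ⇒* {A1, S}; S ⇒* {A1}.
For each unit pair (A, B), copy every non-unit production of B to A, then drop all unit productions.

S ::= ) + | id | ) ) | + A2 | ); A2 ::= id | ) A2 | ) + | ) ) | + A2 | ); A1 ::= ) + | id | ) ) | + A2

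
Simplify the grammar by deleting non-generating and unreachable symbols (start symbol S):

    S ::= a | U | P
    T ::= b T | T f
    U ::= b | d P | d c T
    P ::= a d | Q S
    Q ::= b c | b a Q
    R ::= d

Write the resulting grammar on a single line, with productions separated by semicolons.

Generating nonterminals: {P, Q, R, S, U}.
Reachable from S after that: {P, Q, S, U}.
Removed useless symbols: {R, T} and every production mentioning them.

S ::= a | U | P; U ::= b | d P; P ::= a d | Q S; Q ::= b c | b a Q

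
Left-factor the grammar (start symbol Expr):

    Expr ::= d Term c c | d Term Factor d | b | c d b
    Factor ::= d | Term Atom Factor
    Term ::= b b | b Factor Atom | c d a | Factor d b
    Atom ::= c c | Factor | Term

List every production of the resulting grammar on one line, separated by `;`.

Expr has alternatives sharing prefix 'd Term': factor to Expr → d Term Expr1 with Expr1 → c c | Factor d.
Term has alternatives sharing prefix 'b': factor to Term → b Term1 with Term1 → b | Factor Atom.

Expr ::= b | c d b | d Term Expr1; Factor ::= d | Term Atom Factor; Term ::= c d a | Factor d b | b Term1; Atom ::= c c | Factor | Term; Expr1 ::= c c | Factor d; Term1 ::= b | Factor Atom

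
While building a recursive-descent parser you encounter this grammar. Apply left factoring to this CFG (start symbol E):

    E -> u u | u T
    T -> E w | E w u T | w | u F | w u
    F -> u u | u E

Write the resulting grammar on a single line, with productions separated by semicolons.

E has alternatives sharing prefix 'u': factor to E → u E' with E' → u | T.
T has alternatives sharing prefix 'E w': factor to T → E w T' with T' → ε | u T.
T has alternatives sharing prefix 'w': factor to T → w T'' with T'' → ε | u.
F has alternatives sharing prefix 'u': factor to F → u F' with F' → u | E.

E -> u E'; T -> u F | E w T' | w T''; F -> u F'; E' -> u | T; T' -> ε | u T; T'' -> ε | u; F' -> u | E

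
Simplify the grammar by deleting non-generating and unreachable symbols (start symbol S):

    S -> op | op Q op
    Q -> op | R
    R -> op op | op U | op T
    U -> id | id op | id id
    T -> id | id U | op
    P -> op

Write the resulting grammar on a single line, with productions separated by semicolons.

Generating nonterminals: {P, Q, R, S, T, U}.
Reachable from S after that: {Q, R, S, T, U}.
Removed useless symbols: {P} and every production mentioning them.

S -> op | op Q op; Q -> op | R; R -> op op | op U | op T; U -> id | id op | id id; T -> id | id U | op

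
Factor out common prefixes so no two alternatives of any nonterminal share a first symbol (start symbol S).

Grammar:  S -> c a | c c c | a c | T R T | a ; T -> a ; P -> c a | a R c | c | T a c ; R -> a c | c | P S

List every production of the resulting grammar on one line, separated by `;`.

S -> T R T | c S' | a S''; T -> a; P -> a R c | T a c | c P'; R -> a c | c | P S; S' -> a | c c; S'' -> c | epsilon; P' -> a | epsilon

S has alternatives sharing prefix 'c': factor to S → c S' with S' → a | c c.
S has alternatives sharing prefix 'a': factor to S → a S'' with S'' → c | ε.
P has alternatives sharing prefix 'c': factor to P → c P' with P' → a | ε.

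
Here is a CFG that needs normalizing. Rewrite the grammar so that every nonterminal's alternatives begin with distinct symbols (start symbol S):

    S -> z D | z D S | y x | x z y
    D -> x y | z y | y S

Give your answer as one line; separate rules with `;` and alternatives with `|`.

S -> y x | x z y | z D S'; D -> x y | z y | y S; S' -> epsilon | S

S has alternatives sharing prefix 'z D': factor to S → z D S' with S' → ε | S.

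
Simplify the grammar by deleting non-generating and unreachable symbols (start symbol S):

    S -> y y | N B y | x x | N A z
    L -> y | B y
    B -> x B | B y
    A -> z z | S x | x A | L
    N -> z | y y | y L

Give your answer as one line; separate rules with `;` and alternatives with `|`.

Generating nonterminals: {A, L, N, S}.
Reachable from S after that: {A, L, N, S}.
Removed useless symbols: {B} and every production mentioning them.

S -> y y | x x | N A z; L -> y; A -> z z | S x | x A | L; N -> z | y y | y L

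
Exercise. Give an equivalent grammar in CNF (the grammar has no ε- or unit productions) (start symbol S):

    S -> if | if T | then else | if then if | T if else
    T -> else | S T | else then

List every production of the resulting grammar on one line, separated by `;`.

S -> if | X1 T | X2 X3 | X1 Y1 | T Y2; T -> else | S T | X3 X2; X1 -> if; X2 -> then; X3 -> else; Y1 -> X2 X1; Y2 -> X1 X3

Introduce a nonterminal for each terminal appearing in a rule of length ≥ 2: X1 → if, X2 → then, X3 → else.
Binarize each right-hand side of length ≥ 3 by chaining fresh nonterminals (Y1, Y2, …): affected rules were S → X1 X2 X1; S → T X1 X3.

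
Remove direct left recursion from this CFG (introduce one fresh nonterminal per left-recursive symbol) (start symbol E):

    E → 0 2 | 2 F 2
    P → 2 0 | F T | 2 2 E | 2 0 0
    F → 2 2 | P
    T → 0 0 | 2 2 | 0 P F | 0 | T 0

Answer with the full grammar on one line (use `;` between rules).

E → 0 2 | 2 F 2; P → 2 0 | F T | 2 2 E | 2 0 0; F → 2 2 | P; T → 0 0 T' | 2 2 T' | 0 P F T' | 0 T'; T' → 0 T' | ε

Directly left-recursive nonterminal: T.
For T: α = {0}, β = {0 0, 2 2, 0 P F, 0}. Rewrite as T → β T' and T' → α T' | ε.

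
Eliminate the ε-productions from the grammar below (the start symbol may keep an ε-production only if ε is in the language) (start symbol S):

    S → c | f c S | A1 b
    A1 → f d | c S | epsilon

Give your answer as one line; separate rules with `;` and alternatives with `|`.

Nullable set = {A1}.
ε ∉ L(G), so no ε-production is kept.
Add the nullable-subset variants: S → A1 b gives A1 b | b.

S → c | f c S | A1 b | b; A1 → f d | c S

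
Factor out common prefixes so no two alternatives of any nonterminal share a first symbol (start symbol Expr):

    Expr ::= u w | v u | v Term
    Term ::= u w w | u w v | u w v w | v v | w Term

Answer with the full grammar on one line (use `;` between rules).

Expr ::= u w | v Expr1; Term ::= v v | w Term | u w Term1; Expr1 ::= u | Term; Term1 ::= w | v Term11; Term11 ::= ε | w

Expr has alternatives sharing prefix 'v': factor to Expr → v Expr1 with Expr1 → u | Term.
Term has alternatives sharing prefix 'u w': factor to Term → u w Term1 with Term1 → w | v | v w.
Term1 has alternatives sharing prefix 'v': factor to Term1 → v Term11 with Term11 → ε | w.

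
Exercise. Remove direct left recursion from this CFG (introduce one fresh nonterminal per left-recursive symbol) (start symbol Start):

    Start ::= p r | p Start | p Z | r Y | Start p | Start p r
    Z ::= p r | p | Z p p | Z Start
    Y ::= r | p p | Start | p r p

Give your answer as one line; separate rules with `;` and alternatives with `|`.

Start ::= p r Start1 | p Start Start1 | p Z Start1 | r Y Start1; Z ::= p r Z1 | p Z1; Y ::= r | p p | Start | p r p; Start1 ::= p Start1 | p r Start1 | ε; Z1 ::= p p Z1 | Start Z1 | ε

Directly left-recursive nonterminals: Start, Z.
For Start: α = {p, p r}, β = {p r, p Start, p Z, r Y}. Rewrite as Start → β Start1 and Start1 → α Start1 | ε.
For Z: α = {p p, Start}, β = {p r, p}. Rewrite as Z → β Z1 and Z1 → α Z1 | ε.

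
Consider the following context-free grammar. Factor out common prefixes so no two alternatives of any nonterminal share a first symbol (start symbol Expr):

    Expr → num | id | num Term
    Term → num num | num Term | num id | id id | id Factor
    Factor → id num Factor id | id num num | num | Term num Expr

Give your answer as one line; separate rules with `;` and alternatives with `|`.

Expr has alternatives sharing prefix 'num': factor to Expr → num Expr1 with Expr1 → ε | Term.
Term has alternatives sharing prefix 'num': factor to Term → num Term1 with Term1 → num | Term | id.
Term has alternatives sharing prefix 'id': factor to Term → id Term2 with Term2 → id | Factor.
Factor has alternatives sharing prefix 'id num': factor to Factor → id num Factor1 with Factor1 → Factor id | num.

Expr → id | num Expr1; Term → num Term1 | id Term2; Factor → num | Term num Expr | id num Factor1; Expr1 → ε | Term; Term1 → num | Term | id; Term2 → id | Factor; Factor1 → Factor id | num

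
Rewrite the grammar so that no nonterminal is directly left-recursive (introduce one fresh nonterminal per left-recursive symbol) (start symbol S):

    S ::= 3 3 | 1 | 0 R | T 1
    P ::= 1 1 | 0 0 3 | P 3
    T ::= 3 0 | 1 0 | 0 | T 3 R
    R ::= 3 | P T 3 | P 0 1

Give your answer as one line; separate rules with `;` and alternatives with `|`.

S ::= 3 3 | 1 | 0 R | T 1; P ::= 1 1 P' | 0 0 3 P'; T ::= 3 0 T' | 1 0 T' | 0 T'; R ::= 3 | P T 3 | P 0 1; P' ::= 3 P' | ε; T' ::= 3 R T' | ε

Left recursion appears on P, T.
For P: α = {3}, β = {1 1, 0 0 3}. Rewrite as P → β P' and P' → α P' | ε.
For T: α = {3 R}, β = {3 0, 1 0, 0}. Rewrite as T → β T' and T' → α T' | ε.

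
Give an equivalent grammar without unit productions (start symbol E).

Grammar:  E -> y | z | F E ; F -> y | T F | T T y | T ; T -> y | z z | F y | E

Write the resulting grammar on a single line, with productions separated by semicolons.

E -> y | z | F E; F -> y | z | F E | T F | T T y | z z | F y; T -> y | z | F E | z z | F y

Unit pairs: F ⇒* {E, T}; T ⇒* {E}.
Replace each nonterminal's rules with the union of the non-unit rules of every nonterminal it unit-derives.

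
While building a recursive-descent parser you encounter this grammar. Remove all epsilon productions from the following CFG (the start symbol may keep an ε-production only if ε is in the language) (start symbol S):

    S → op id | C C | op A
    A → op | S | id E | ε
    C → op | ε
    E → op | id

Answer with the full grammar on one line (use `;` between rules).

Nullable set = {A, C, S}.
ε ∈ L(G) since S is nullable, so keep S → ε.
Add the nullable-subset variants: S → C C gives C C | C. S → op A gives op A | op.

S → op id | C C | C | op A | op | ε; A → op | S | id E; C → op; E → op | id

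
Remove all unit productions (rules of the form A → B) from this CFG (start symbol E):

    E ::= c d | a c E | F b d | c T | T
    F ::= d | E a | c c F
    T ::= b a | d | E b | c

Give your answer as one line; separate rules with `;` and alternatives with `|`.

Unit pairs: E ⇒* {T}.
For every A with A ⇒* B via unit rules, add B's non-unit alternatives to A; then delete every rule of the form X → Y.

E ::= c d | a c E | F b d | c T | b a | d | E b | c; F ::= d | E a | c c F; T ::= b a | d | E b | c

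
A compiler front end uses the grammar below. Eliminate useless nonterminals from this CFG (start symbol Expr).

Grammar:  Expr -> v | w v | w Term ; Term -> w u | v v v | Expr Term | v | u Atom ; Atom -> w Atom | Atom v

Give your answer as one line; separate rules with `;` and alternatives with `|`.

Expr -> v | w v | w Term; Term -> w u | v v v | Expr Term | v

Generating nonterminals: {Expr, Term}.
Reachable from Expr after that: {Expr, Term}.
Removed useless symbols: {Atom} and every production mentioning them.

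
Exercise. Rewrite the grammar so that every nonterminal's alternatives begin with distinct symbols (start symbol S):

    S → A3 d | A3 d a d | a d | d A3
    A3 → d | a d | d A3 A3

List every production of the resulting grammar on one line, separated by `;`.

S → a d | d A3 | A3 d S'; A3 → a d | d A3'; S' → ε | a d; A3' → ε | A3 A3

S has alternatives sharing prefix 'A3 d': factor to S → A3 d S' with S' → ε | a d.
A3 has alternatives sharing prefix 'd': factor to A3 → d A3' with A3' → ε | A3 A3.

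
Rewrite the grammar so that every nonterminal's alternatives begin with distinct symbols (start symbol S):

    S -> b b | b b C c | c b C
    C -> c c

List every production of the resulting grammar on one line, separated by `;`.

S -> c b C | b b S'; C -> c c; S' -> ε | C c

S has alternatives sharing prefix 'b b': factor to S → b b S' with S' → ε | C c.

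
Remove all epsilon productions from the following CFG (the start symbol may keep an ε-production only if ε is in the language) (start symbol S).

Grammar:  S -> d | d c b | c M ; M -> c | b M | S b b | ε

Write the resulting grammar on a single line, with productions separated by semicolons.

S -> d | d c b | c M | c; M -> c | b M | b | S b b

Nullable set = {M}.
ε ∉ L(G), so no ε-production is kept.
For each production, add variants omitting each subset of nullable occurrences: S → c M gives c M | c. M → b M gives b M | b.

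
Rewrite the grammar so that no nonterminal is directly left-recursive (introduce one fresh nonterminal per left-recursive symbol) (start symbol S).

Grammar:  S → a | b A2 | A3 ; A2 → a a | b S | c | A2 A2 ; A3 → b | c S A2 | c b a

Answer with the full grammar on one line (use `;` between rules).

S → a | b A2 | A3; A2 → a a A2' | b S A2' | c A2'; A3 → b | c S A2 | c b a; A2' → A2 A2' | ε

Directly left-recursive nonterminal: A2.
For A2: α = {A2}, β = {a a, b S, c}. Rewrite as A2 → β A2' and A2' → α A2' | ε.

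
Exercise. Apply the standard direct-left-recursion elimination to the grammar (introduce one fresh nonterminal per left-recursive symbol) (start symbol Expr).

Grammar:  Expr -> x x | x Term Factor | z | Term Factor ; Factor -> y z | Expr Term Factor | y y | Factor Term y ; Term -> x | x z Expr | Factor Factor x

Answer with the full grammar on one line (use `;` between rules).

Left recursion appears on Factor.
For Factor: α = {Term y}, β = {y z, Expr Term Factor, y y}. Rewrite as Factor → β Factor1 and Factor1 → α Factor1 | ε.

Expr -> x x | x Term Factor | z | Term Factor; Factor -> y z Factor1 | Expr Term Factor Factor1 | y y Factor1; Term -> x | x z Expr | Factor Factor x; Factor1 -> Term y Factor1 | ε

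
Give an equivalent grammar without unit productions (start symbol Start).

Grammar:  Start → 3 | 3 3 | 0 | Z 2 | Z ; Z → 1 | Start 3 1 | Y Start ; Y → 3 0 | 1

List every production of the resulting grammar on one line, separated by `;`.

Start → 1 | Start 3 1 | Y Start | 3 | 3 3 | 0 | Z 2; Z → 1 | Start 3 1 | Y Start; Y → 3 0 | 1

Unit pairs: Start ⇒* {Z}.
Replace each nonterminal's rules with the union of the non-unit rules of every nonterminal it unit-derives.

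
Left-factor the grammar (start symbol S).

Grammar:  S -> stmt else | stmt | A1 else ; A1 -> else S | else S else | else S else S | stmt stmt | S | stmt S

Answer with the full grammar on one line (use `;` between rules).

S has alternatives sharing prefix 'stmt': factor to S → stmt S' with S' → else | ε.
A1 has alternatives sharing prefix 'else S': factor to A1 → else S A1' with A1' → ε | else | else S.
A1 has alternatives sharing prefix 'stmt': factor to A1 → stmt A1'' with A1'' → stmt | S.
A1' has alternatives sharing prefix 'else': factor to A1' → else A1''' with A1''' → ε | S.

S -> A1 else | stmt S'; A1 -> S | else S A1' | stmt A1''; S' -> else | ε; A1' -> ε | else A1'''; A1'' -> stmt | S; A1''' -> ε | S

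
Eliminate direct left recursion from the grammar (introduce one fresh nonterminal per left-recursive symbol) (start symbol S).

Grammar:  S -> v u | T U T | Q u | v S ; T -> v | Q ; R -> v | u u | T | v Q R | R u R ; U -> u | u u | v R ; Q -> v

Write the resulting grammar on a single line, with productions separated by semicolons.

Left recursion appears on R.
For R: α = {u R}, β = {v, u u, T, v Q R}. Rewrite as R → β R' and R' → α R' | ε.

S -> v u | T U T | Q u | v S; T -> v | Q; R -> v R' | u u R' | T R' | v Q R R'; U -> u | u u | v R; Q -> v; R' -> u R R' | ε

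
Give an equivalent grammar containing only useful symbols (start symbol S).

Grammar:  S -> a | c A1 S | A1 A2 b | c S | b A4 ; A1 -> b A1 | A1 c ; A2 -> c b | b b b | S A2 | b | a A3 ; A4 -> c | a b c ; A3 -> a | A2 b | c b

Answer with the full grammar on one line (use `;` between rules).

S -> a | c S | b A4; A4 -> c | a b c

Generating nonterminals: {A2, A3, A4, S}.
Reachable from S after that: {A4, S}.
Removed useless symbols: {A1, A2, A3} and every production mentioning them.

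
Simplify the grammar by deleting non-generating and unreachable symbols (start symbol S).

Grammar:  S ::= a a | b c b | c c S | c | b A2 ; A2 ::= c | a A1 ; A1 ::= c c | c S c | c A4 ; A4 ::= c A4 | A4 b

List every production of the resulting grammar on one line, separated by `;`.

S ::= a a | b c b | c c S | c | b A2; A2 ::= c | a A1; A1 ::= c c | c S c

Generating nonterminals: {A1, A2, S}.
Reachable from S after that: {A1, A2, S}.
Removed useless symbols: {A4} and every production mentioning them.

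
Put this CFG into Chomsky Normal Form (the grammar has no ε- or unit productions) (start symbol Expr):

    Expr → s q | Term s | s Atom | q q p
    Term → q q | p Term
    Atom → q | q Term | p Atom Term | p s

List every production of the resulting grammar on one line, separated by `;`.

Expr → X1 X2 | Term X1 | X1 Atom | X2 Y1; Term → X2 X2 | X3 Term; Atom → q | X2 Term | X3 Y2 | X3 X1; X1 → s; X2 → q; X3 → p; Y1 → X2 X3; Y2 → Atom Term

Introduce a nonterminal for each terminal appearing in a rule of length ≥ 2: X1 → s, X2 → q, X3 → p.
Binarize each right-hand side of length ≥ 3 by chaining fresh nonterminals (Y1, Y2, …): affected rules were Expr → X2 X2 X3; Atom → X3 Atom Term.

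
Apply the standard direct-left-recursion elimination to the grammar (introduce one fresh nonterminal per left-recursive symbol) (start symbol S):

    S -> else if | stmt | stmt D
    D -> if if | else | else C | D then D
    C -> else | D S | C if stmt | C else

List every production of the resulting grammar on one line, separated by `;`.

Left recursion appears on D, C.
For D: α = {then D}, β = {if if, else, else C}. Rewrite as D → β D' and D' → α D' | ε.
For C: α = {if stmt, else}, β = {else, D S}. Rewrite as C → β C' and C' → α C' | ε.

S -> else if | stmt | stmt D; D -> if if D' | else D' | else C D'; C -> else C' | D S C'; D' -> then D D' | ε; C' -> if stmt C' | else C' | ε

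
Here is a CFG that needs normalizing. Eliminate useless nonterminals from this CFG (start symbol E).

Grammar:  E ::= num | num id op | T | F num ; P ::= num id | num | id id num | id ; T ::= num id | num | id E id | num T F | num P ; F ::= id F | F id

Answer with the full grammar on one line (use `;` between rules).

Generating nonterminals: {E, P, T}.
Reachable from E after that: {E, P, T}.
Removed useless symbols: {F} and every production mentioning them.

E ::= num | num id op | T; P ::= num id | num | id id num | id; T ::= num id | num | id E id | num P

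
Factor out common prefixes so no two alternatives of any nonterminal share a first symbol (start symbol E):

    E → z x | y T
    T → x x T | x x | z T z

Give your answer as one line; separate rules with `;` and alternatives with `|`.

T has alternatives sharing prefix 'x x': factor to T → x x T' with T' → T | ε.

E → z x | y T; T → z T z | x x T'; T' → T | eps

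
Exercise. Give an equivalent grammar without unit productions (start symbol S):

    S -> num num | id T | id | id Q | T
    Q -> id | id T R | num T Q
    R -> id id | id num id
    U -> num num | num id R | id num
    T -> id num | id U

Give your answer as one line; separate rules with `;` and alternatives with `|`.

S -> num num | id T | id | id Q | id num | id U; Q -> id | id T R | num T Q; R -> id id | id num id; U -> num num | num id R | id num; T -> id num | id U

Unit pairs: S ⇒* {T}.
Replace each nonterminal's rules with the union of the non-unit rules of every nonterminal it unit-derives.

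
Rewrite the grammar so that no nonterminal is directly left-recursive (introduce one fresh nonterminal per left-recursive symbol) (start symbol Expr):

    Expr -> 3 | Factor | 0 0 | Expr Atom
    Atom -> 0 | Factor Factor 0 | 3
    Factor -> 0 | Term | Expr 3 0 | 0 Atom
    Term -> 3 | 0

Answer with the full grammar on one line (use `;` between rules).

Expr is directly left-recursive.
For Expr: α = {Atom}, β = {3, Factor, 0 0}. Rewrite as Expr → β Expr1 and Expr1 → α Expr1 | ε.

Expr -> 3 Expr1 | Factor Expr1 | 0 0 Expr1; Atom -> 0 | Factor Factor 0 | 3; Factor -> 0 | Term | Expr 3 0 | 0 Atom; Term -> 3 | 0; Expr1 -> Atom Expr1 | ε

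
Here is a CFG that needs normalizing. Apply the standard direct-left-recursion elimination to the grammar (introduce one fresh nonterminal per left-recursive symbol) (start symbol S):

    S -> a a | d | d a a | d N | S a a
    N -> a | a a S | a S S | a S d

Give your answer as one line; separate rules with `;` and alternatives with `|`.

S -> a a S' | d S' | d a a S' | d N S'; N -> a | a a S | a S S | a S d; S' -> a a S' | ε

Left recursion appears on S.
For S: α = {a a}, β = {a a, d, d a a, d N}. Rewrite as S → β S' and S' → α S' | ε.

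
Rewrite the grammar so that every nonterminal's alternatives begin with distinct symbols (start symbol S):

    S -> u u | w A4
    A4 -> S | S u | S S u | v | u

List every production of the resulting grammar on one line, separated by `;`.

S -> u u | w A4; A4 -> v | u | S A4'; A4' -> ε | u | S u

A4 has alternatives sharing prefix 'S': factor to A4 → S A4' with A4' → ε | u | S u.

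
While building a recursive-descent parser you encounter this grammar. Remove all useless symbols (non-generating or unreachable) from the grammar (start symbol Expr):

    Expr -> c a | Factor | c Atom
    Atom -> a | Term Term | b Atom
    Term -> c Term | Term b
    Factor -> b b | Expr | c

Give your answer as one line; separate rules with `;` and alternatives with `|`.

Generating nonterminals: {Atom, Expr, Factor}.
Reachable from Expr after that: {Atom, Expr, Factor}.
Removed useless symbols: {Term} and every production mentioning them.

Expr -> c a | Factor | c Atom; Atom -> a | b Atom; Factor -> b b | Expr | c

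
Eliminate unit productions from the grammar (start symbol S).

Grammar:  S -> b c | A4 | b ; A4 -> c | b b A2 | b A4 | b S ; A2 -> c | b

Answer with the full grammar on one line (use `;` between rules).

Unit pairs: S ⇒* {A4}.
For every A with A ⇒* B via unit rules, add B's non-unit alternatives to A; then delete every rule of the form X → Y.

S -> c | b b A2 | b A4 | b S | b c | b; A4 -> c | b b A2 | b A4 | b S; A2 -> c | b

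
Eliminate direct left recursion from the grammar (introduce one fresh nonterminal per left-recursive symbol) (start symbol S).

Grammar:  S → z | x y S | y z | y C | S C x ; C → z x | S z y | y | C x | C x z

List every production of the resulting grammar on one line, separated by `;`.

S → z S' | x y S S' | y z S' | y C S'; C → z x C' | S z y C' | y C'; S' → C x S' | ε; C' → x C' | x z C' | ε

Left recursion appears on S, C.
For S: α = {C x}, β = {z, x y S, y z, y C}. Rewrite as S → β S' and S' → α S' | ε.
For C: α = {x, x z}, β = {z x, S z y, y}. Rewrite as C → β C' and C' → α C' | ε.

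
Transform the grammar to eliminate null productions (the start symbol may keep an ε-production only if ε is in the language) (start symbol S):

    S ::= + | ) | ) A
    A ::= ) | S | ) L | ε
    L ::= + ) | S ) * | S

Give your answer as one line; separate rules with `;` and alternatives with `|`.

The nullable symbols are {A}.
ε ∉ L(G), so no ε-production is kept.

S ::= + | ) | ) A; A ::= ) | S | ) L; L ::= + ) | S ) * | S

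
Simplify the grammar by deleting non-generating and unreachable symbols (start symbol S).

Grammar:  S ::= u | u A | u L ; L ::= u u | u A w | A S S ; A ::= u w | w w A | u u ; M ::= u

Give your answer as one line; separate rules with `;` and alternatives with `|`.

S ::= u | u A | u L; L ::= u u | u A w | A S S; A ::= u w | w w A | u u

Generating nonterminals: {A, L, M, S}.
Reachable from S after that: {A, L, S}.
Removed useless symbols: {M} and every production mentioning them.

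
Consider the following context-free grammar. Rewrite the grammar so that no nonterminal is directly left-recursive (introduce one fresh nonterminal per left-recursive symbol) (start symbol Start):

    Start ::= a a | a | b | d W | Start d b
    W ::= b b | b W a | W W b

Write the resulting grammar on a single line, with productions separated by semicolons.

Start ::= a a Start1 | a Start1 | b Start1 | d W Start1; W ::= b b W1 | b W a W1; Start1 ::= d b Start1 | ε; W1 ::= W b W1 | ε

Start, W are directly left-recursive.
For Start: α = {d b}, β = {a a, a, b, d W}. Rewrite as Start → β Start1 and Start1 → α Start1 | ε.
For W: α = {W b}, β = {b b, b W a}. Rewrite as W → β W1 and W1 → α W1 | ε.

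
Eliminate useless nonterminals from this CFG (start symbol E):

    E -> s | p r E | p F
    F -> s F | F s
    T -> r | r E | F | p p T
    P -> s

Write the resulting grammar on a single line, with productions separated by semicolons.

E -> s | p r E

Generating nonterminals: {E, P, T}.
Reachable from E after that: {E}.
Removed useless symbols: {F, P, T} and every production mentioning them.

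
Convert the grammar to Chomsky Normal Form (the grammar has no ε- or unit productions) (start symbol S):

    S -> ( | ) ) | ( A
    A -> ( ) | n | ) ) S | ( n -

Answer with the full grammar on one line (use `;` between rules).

S -> ( | X1 X1 | X2 A; A -> X2 X1 | n | X1 Y1 | X2 Y2; X1 -> ); X2 -> (; X3 -> n; X4 -> -; Y1 -> X1 S; Y2 -> X3 X4

Introduce a nonterminal for each terminal appearing in a rule of length ≥ 2: X1 → ), X2 → (, X3 → n, X4 → -.
Binarize each right-hand side of length ≥ 3 by chaining fresh nonterminals (Y1, Y2, …): affected rules were A → X1 X1 S; A → X2 X3 X4.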